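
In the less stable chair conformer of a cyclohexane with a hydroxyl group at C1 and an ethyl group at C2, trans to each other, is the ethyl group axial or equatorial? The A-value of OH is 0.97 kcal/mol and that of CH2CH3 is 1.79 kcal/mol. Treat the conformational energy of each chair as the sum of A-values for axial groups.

axial

C1 and C2 have opposite parity, so for the trans isomer the two substituents are e,e in one chair and a,a in the other.
Chair I (hydroxyl axial, ethyl axial): E = 2.76 kcal/mol.
Chair II (hydroxyl equatorial, ethyl equatorial): E = 0.00 kcal/mol.
Chair I is the less stable (higher-energy) conformer, and in that chair the ethyl group is axial.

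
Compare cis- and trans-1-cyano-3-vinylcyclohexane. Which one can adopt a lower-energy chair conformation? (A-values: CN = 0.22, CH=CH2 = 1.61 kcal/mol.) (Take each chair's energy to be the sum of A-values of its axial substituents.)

At 1,3 positions (parity same): cis → (e,e or a,a); trans → (a,e or e,a).
Best chair for cis: E = 0.00 kcal/mol; best chair for trans: E = 0.22 kcal/mol.
The cis isomer is lower by 0.22 kcal/mol.

cis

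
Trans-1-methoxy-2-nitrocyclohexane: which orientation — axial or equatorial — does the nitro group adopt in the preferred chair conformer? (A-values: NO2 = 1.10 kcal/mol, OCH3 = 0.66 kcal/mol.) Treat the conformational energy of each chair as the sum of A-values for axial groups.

C1 and C2 have opposite parity, so for the trans isomer the two substituents are e,e in one chair and a,a in the other.
Chair I (nitro axial, methoxy axial): E = 1.76 kcal/mol.
Chair II (nitro equatorial, methoxy equatorial): E = 0.00 kcal/mol.
Chair II is the more stable (lower-energy) conformer, and in that chair the nitro group is equatorial.

equatorial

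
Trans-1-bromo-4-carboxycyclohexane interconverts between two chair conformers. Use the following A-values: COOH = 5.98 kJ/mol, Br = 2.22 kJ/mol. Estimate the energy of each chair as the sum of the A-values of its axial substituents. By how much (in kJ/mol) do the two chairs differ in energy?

8.20 kJ/mol

C1 and C4 have opposite parity, so for the trans isomer the two substituents are e,e in one chair and a,a in the other.
Chair I (carboxyl axial, bromo axial): E = 8.20 kJ/mol.
Chair II (carboxyl equatorial, bromo equatorial): E = 0.00 kJ/mol.
ΔE = 8.20 − 0.00 = 8.20 kJ/mol; chair II is more stable.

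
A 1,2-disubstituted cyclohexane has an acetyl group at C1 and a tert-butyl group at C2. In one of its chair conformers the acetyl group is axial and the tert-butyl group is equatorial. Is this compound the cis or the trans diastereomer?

cis

C1 and C2 have opposite parity, so their axial bonds point in opposite directions.
With opposite-parity carbons, two substituents on the same face are one axial and one equatorial; opposite faces give both axial or both equatorial.
Here the groups are axial/equatorial → same face → cis.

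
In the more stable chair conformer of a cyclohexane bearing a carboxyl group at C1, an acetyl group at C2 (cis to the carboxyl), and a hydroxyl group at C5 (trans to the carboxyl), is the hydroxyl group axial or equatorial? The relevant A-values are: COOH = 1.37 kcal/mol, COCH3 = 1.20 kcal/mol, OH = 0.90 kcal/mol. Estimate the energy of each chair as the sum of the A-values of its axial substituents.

Chair I (carboxyl axial, acetyl equatorial, hydroxyl equatorial): E = 1.37 kcal/mol.
Chair II (carboxyl equatorial, acetyl axial, hydroxyl axial): E = 2.10 kcal/mol.
Chair I is the more stable (lower-energy) conformer, and in that chair the hydroxyl group is equatorial.

equatorial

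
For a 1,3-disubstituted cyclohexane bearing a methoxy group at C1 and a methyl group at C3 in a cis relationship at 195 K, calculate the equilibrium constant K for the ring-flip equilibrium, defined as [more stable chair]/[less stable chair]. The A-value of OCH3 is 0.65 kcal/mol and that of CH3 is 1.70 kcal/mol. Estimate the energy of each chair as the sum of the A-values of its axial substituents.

C1 and C3 have the same parity, so for the cis isomer the two substituents are e,e in one chair and a,a in the other.
Chair I (methoxy axial, methyl axial): E = 2.35 kcal/mol; chair II (methoxy equatorial, methyl equatorial): E = 0.00 kcal/mol.
ΔG = 2.35 kcal/mol between the two chairs.
K = exp(ΔG/RT) with R = 1.987×10⁻³ kcal mol⁻¹ K⁻¹ and T = 195 K gives K ≈ 431.

K ≈ 431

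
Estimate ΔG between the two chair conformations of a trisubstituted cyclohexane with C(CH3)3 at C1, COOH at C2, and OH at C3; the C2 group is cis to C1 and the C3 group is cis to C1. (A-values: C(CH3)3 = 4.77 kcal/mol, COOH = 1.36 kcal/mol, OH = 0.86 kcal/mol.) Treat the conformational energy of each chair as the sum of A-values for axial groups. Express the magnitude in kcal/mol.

4.27 kcal/mol

Chair I (tert-butyl axial, carboxyl equatorial, hydroxyl axial): E = 5.63 kcal/mol.
Chair II (tert-butyl equatorial, carboxyl axial, hydroxyl equatorial): E = 1.36 kcal/mol.
ΔE = 5.63 − 1.36 = 4.27 kcal/mol; chair II is more stable.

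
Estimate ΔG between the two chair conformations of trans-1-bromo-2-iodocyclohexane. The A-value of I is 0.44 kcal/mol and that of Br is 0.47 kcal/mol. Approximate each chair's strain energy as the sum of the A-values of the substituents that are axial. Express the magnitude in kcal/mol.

0.91 kcal/mol

C1 and C2 have opposite parity, so for the trans isomer the two substituents are e,e in one chair and a,a in the other.
Chair I (iodo axial, bromo axial): E = 0.91 kcal/mol.
Chair II (iodo equatorial, bromo equatorial): E = 0.00 kcal/mol.
ΔE = 0.91 − 0.00 = 0.91 kcal/mol; chair II is more stable.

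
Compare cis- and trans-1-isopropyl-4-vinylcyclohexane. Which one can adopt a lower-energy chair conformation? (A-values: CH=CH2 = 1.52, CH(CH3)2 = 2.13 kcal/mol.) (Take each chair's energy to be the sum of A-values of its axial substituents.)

At 1,4 positions (parity opposite): cis → (a,e or e,a); trans → (e,e or a,a).
Best chair for cis: E = 1.52 kcal/mol; best chair for trans: E = 0.00 kcal/mol.
The trans isomer is lower by 1.52 kcal/mol.

trans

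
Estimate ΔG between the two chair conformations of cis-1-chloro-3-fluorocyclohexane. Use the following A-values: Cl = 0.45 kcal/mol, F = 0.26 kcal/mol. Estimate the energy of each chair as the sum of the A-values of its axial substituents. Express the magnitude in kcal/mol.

C1 and C3 have the same parity, so for the cis isomer the two substituents are e,e in one chair and a,a in the other.
Chair I (chloro axial, fluoro axial): E = 0.71 kcal/mol.
Chair II (chloro equatorial, fluoro equatorial): E = 0.00 kcal/mol.
ΔE = 0.71 − 0.00 = 0.71 kcal/mol; chair II is more stable.

0.71 kcal/mol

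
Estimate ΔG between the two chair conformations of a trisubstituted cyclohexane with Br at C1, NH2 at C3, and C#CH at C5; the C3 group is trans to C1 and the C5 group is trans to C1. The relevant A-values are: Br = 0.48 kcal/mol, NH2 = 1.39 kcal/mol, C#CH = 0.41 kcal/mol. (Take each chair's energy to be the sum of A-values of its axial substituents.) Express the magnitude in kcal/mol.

1.32 kcal/mol

Chair I (bromo axial, amino equatorial, ethynyl equatorial): E = 0.48 kcal/mol.
Chair II (bromo equatorial, amino axial, ethynyl axial): E = 1.80 kcal/mol.
ΔE = 1.80 − 0.48 = 1.32 kcal/mol; chair I is more stable.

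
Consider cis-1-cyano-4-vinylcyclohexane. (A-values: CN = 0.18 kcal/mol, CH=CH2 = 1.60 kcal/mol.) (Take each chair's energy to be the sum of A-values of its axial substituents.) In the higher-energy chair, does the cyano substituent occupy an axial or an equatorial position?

equatorial

C1 and C4 have opposite parity, so for the cis isomer the two substituents are one axial and one equatorial in each chair.
Chair I (cyano axial, vinyl equatorial): E = 0.18 kcal/mol.
Chair II (cyano equatorial, vinyl axial): E = 1.60 kcal/mol.
Chair II is the less stable (higher-energy) conformer, and in that chair the cyano group is equatorial.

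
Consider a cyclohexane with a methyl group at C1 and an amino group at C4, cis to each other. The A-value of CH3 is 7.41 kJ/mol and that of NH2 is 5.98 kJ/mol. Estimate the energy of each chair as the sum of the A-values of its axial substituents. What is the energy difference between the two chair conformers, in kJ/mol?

1.43 kJ/mol

C1 and C4 have opposite parity, so for the cis isomer the two substituents are one axial and one equatorial in each chair.
Chair I (methyl axial, amino equatorial): E = 7.41 kJ/mol.
Chair II (methyl equatorial, amino axial): E = 5.98 kJ/mol.
ΔE = 7.41 − 5.98 = 1.43 kJ/mol; chair II is more stable.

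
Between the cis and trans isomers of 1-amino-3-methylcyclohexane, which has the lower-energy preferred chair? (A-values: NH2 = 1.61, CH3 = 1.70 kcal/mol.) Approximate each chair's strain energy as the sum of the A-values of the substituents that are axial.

cis

At 1,3 positions (parity same): cis → (e,e or a,a); trans → (a,e or e,a).
Best chair for cis: E = 0.00 kcal/mol; best chair for trans: E = 1.61 kcal/mol.
The cis isomer is lower by 1.61 kcal/mol.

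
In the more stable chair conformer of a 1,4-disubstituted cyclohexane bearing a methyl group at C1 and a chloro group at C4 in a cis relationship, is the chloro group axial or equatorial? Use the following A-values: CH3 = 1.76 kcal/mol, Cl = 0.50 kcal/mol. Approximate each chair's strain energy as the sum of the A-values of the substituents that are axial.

axial

C1 and C4 have opposite parity, so for the cis isomer the two substituents are one axial and one equatorial in each chair.
Chair I (methyl axial, chloro equatorial): E = 1.76 kcal/mol.
Chair II (methyl equatorial, chloro axial): E = 0.50 kcal/mol.
Chair II is the more stable (lower-energy) conformer, and in that chair the chloro group is axial.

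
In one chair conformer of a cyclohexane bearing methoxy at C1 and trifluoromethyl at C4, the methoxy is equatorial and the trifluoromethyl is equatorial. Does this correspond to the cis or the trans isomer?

trans

C1 and C4 have opposite parity, so their axial bonds point in opposite directions.
With opposite-parity carbons, two substituents on the same face are one axial and one equatorial; opposite faces give both axial or both equatorial.
Here the groups are equatorial/equatorial → opposite face → trans.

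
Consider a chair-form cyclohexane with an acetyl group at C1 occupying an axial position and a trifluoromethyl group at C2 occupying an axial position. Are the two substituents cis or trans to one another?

trans

C1 and C2 have opposite parity, so their axial bonds point in opposite directions.
With opposite-parity carbons, two substituents on the same face are one axial and one equatorial; opposite faces give both axial or both equatorial.
Here the groups are axial/axial → opposite face → trans.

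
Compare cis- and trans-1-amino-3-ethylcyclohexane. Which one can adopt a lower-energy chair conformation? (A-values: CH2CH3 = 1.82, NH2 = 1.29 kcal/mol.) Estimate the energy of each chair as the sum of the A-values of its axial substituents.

cis

At 1,3 positions (parity same): cis → (e,e or a,a); trans → (a,e or e,a).
Best chair for cis: E = 0.00 kcal/mol; best chair for trans: E = 1.29 kcal/mol.
The cis isomer is lower by 1.29 kcal/mol.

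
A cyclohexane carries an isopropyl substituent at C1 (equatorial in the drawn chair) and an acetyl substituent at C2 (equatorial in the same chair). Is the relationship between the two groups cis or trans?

trans

C1 and C2 have opposite parity, so their axial bonds point in opposite directions.
With opposite-parity carbons, two substituents on the same face are one axial and one equatorial; opposite faces give both axial or both equatorial.
Here the groups are equatorial/equatorial → opposite face → trans.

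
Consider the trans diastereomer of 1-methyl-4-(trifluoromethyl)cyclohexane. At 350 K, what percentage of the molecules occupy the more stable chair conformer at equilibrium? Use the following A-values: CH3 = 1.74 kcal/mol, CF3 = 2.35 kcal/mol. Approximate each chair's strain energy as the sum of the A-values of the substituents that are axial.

99.7%

C1 and C4 have opposite parity, so for the trans isomer the two substituents are e,e in one chair and a,a in the other.
Chair I (methyl axial, trifluoromethyl axial): E = 4.09 kcal/mol; chair II (methyl equatorial, trifluoromethyl equatorial): E = 0.00 kcal/mol.
ΔG = 4.09 kcal/mol between the two chairs.
K = exp(ΔG/RT) with R = 1.987×10⁻³ kcal mol⁻¹ K⁻¹ and T = 350 K gives K ≈ 358.
Fraction in the lower-energy chair = K/(K+1) = 99.7%.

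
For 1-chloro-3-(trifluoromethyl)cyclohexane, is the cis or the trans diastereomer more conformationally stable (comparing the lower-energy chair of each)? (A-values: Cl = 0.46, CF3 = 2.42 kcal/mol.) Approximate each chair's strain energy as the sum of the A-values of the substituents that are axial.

At 1,3 positions (parity same): cis → (e,e or a,a); trans → (a,e or e,a).
Best chair for cis: E = 0.00 kcal/mol; best chair for trans: E = 0.46 kcal/mol.
The cis isomer is lower by 0.46 kcal/mol.

cis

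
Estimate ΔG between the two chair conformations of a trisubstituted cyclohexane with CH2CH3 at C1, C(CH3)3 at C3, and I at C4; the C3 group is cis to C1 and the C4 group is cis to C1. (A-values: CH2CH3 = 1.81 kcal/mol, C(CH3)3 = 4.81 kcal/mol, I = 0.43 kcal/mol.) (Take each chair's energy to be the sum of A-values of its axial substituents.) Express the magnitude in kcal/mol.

Chair I (ethyl axial, tert-butyl axial, iodo equatorial): E = 6.62 kcal/mol.
Chair II (ethyl equatorial, tert-butyl equatorial, iodo axial): E = 0.43 kcal/mol.
ΔE = 6.62 − 0.43 = 6.19 kcal/mol; chair II is more stable.

6.19 kcal/mol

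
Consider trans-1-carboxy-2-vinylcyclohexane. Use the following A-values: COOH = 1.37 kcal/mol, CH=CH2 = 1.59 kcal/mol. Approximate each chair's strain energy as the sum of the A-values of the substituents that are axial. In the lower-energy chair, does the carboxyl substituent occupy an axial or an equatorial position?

C1 and C2 have opposite parity, so for the trans isomer the two substituents are e,e in one chair and a,a in the other.
Chair I (carboxyl axial, vinyl axial): E = 2.96 kcal/mol.
Chair II (carboxyl equatorial, vinyl equatorial): E = 0.00 kcal/mol.
Chair II is the more stable (lower-energy) conformer, and in that chair the carboxyl group is equatorial.

equatorial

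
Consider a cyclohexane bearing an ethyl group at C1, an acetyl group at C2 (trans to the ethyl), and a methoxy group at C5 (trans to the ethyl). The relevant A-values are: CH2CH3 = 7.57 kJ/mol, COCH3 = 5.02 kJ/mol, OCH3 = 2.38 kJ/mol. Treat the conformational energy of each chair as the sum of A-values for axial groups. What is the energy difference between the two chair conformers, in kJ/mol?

10.21 kJ/mol

Chair I (ethyl axial, acetyl axial, methoxy equatorial): E = 12.59 kJ/mol.
Chair II (ethyl equatorial, acetyl equatorial, methoxy axial): E = 2.38 kJ/mol.
ΔE = 12.59 − 2.38 = 10.21 kJ/mol; chair II is more stable.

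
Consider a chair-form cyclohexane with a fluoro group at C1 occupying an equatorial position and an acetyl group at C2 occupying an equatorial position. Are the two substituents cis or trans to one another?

trans

C1 and C2 have opposite parity, so their axial bonds point in opposite directions.
With opposite-parity carbons, two substituents on the same face are one axial and one equatorial; opposite faces give both axial or both equatorial.
Here the groups are equatorial/equatorial → opposite face → trans.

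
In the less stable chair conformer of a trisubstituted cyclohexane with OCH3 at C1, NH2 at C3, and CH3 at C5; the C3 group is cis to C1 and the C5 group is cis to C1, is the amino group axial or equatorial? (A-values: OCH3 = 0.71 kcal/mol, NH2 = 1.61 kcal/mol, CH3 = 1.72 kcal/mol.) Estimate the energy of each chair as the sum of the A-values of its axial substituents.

Chair I (methoxy axial, amino axial, methyl axial): E = 4.04 kcal/mol.
Chair II (methoxy equatorial, amino equatorial, methyl equatorial): E = 0.00 kcal/mol.
Chair I is the less stable (higher-energy) conformer, and in that chair the amino group is axial.

axial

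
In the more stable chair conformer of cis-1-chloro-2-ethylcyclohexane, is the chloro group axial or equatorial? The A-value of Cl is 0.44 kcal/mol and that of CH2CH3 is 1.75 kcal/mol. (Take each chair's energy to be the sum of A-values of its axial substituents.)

axial

C1 and C2 have opposite parity, so for the cis isomer the two substituents are one axial and one equatorial in each chair.
Chair I (chloro axial, ethyl equatorial): E = 0.44 kcal/mol.
Chair II (chloro equatorial, ethyl axial): E = 1.75 kcal/mol.
Chair I is the more stable (lower-energy) conformer, and in that chair the chloro group is axial.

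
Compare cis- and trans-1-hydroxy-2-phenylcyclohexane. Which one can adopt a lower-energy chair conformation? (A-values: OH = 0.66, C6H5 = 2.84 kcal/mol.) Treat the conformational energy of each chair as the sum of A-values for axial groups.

At 1,2 positions (parity opposite): cis → (a,e or e,a); trans → (e,e or a,a).
Best chair for cis: E = 0.66 kcal/mol; best chair for trans: E = 0.00 kcal/mol.
The trans isomer is lower by 0.66 kcal/mol.

trans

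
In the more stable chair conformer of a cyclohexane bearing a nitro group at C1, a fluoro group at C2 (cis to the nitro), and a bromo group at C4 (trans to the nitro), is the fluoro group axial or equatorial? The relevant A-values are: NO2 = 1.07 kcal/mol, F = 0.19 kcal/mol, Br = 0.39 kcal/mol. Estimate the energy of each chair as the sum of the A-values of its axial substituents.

Chair I (nitro axial, fluoro equatorial, bromo axial): E = 1.46 kcal/mol.
Chair II (nitro equatorial, fluoro axial, bromo equatorial): E = 0.19 kcal/mol.
Chair II is the more stable (lower-energy) conformer, and in that chair the fluoro group is axial.

axial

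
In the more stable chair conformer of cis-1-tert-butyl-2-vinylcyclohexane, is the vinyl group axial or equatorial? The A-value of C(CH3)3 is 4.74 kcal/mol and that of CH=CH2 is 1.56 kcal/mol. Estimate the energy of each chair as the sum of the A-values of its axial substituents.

axial

C1 and C2 have opposite parity, so for the cis isomer the two substituents are one axial and one equatorial in each chair.
Chair I (tert-butyl axial, vinyl equatorial): E = 4.74 kcal/mol.
Chair II (tert-butyl equatorial, vinyl axial): E = 1.56 kcal/mol.
Chair II is the more stable (lower-energy) conformer, and in that chair the vinyl group is axial.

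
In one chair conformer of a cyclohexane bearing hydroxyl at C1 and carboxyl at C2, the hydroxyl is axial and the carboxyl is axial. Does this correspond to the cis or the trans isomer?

trans

C1 and C2 have opposite parity, so their axial bonds point in opposite directions.
With opposite-parity carbons, two substituents on the same face are one axial and one equatorial; opposite faces give both axial or both equatorial.
Here the groups are axial/axial → opposite face → trans.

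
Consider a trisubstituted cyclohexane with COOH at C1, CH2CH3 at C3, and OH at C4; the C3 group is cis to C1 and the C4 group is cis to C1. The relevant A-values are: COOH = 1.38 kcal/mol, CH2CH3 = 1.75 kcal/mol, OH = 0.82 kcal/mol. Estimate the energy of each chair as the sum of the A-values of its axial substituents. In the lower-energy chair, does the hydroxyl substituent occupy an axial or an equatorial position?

axial

Chair I (carboxyl axial, ethyl axial, hydroxyl equatorial): E = 3.13 kcal/mol.
Chair II (carboxyl equatorial, ethyl equatorial, hydroxyl axial): E = 0.82 kcal/mol.
Chair II is the more stable (lower-energy) conformer, and in that chair the hydroxyl group is axial.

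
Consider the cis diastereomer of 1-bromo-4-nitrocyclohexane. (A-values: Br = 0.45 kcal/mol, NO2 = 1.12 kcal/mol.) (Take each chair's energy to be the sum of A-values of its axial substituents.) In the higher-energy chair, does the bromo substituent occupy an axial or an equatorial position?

equatorial

C1 and C4 have opposite parity, so for the cis isomer the two substituents are one axial and one equatorial in each chair.
Chair I (bromo axial, nitro equatorial): E = 0.45 kcal/mol.
Chair II (bromo equatorial, nitro axial): E = 1.12 kcal/mol.
Chair II is the less stable (higher-energy) conformer, and in that chair the bromo group is equatorial.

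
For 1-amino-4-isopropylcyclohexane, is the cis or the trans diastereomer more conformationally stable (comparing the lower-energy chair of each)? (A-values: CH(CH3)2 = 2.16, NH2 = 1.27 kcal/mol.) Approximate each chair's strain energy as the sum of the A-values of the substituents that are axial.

trans

At 1,4 positions (parity opposite): cis → (a,e or e,a); trans → (e,e or a,a).
Best chair for cis: E = 1.27 kcal/mol; best chair for trans: E = 0.00 kcal/mol.
The trans isomer is lower by 1.27 kcal/mol.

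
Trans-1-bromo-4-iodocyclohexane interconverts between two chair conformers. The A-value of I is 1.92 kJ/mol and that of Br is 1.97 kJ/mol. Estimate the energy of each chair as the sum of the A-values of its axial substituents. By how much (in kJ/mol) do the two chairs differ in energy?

C1 and C4 have opposite parity, so for the trans isomer the two substituents are e,e in one chair and a,a in the other.
Chair I (iodo axial, bromo axial): E = 3.89 kJ/mol.
Chair II (iodo equatorial, bromo equatorial): E = 0.00 kJ/mol.
ΔE = 3.89 − 0.00 = 3.89 kJ/mol; chair II is more stable.

3.89 kJ/mol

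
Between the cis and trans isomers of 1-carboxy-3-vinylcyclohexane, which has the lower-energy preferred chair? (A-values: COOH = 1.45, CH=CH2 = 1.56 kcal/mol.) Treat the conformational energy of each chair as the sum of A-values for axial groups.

At 1,3 positions (parity same): cis → (e,e or a,a); trans → (a,e or e,a).
Best chair for cis: E = 0.00 kcal/mol; best chair for trans: E = 1.45 kcal/mol.
The cis isomer is lower by 1.45 kcal/mol.

cis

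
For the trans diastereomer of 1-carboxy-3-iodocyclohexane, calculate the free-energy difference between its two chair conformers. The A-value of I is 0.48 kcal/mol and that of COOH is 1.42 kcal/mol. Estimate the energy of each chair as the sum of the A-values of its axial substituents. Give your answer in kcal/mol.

0.94 kcal/mol

C1 and C3 have the same parity, so for the trans isomer the two substituents are one axial and one equatorial in each chair.
Chair I (iodo axial, carboxyl equatorial): E = 0.48 kcal/mol.
Chair II (iodo equatorial, carboxyl axial): E = 1.42 kcal/mol.
ΔE = 1.42 − 0.48 = 0.94 kcal/mol; chair I is more stable.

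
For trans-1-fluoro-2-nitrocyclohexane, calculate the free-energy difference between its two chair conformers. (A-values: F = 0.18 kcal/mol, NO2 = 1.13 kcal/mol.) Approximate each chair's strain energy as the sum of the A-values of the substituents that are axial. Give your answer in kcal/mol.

1.31 kcal/mol

C1 and C2 have opposite parity, so for the trans isomer the two substituents are e,e in one chair and a,a in the other.
Chair I (fluoro axial, nitro axial): E = 1.31 kcal/mol.
Chair II (fluoro equatorial, nitro equatorial): E = 0.00 kcal/mol.
ΔE = 1.31 − 0.00 = 1.31 kcal/mol; chair II is more stable.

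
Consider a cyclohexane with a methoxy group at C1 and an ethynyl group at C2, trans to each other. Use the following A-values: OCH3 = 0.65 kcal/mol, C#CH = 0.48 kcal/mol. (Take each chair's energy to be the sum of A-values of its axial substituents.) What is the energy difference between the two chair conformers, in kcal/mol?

C1 and C2 have opposite parity, so for the trans isomer the two substituents are e,e in one chair and a,a in the other.
Chair I (methoxy axial, ethynyl axial): E = 1.13 kcal/mol.
Chair II (methoxy equatorial, ethynyl equatorial): E = 0.00 kcal/mol.
ΔE = 1.13 − 0.00 = 1.13 kcal/mol; chair II is more stable.

1.13 kcal/mol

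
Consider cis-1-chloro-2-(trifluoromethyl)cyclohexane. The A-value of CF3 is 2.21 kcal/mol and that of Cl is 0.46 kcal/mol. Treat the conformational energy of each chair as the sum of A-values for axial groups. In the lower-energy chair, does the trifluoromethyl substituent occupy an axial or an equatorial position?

C1 and C2 have opposite parity, so for the cis isomer the two substituents are one axial and one equatorial in each chair.
Chair I (trifluoromethyl axial, chloro equatorial): E = 2.21 kcal/mol.
Chair II (trifluoromethyl equatorial, chloro axial): E = 0.46 kcal/mol.
Chair II is the more stable (lower-energy) conformer, and in that chair the trifluoromethyl group is equatorial.

equatorial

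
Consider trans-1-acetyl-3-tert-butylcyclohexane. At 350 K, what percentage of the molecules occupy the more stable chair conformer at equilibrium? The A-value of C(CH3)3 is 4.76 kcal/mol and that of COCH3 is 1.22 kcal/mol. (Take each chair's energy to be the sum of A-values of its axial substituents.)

99.4%

C1 and C3 have the same parity, so for the trans isomer the two substituents are one axial and one equatorial in each chair.
Chair I (tert-butyl axial, acetyl equatorial): E = 4.76 kcal/mol; chair II (tert-butyl equatorial, acetyl axial): E = 1.22 kcal/mol.
ΔG = 3.54 kcal/mol between the two chairs.
K = exp(ΔG/RT) with R = 1.987×10⁻³ kcal mol⁻¹ K⁻¹ and T = 350 K gives K ≈ 162.
Fraction in the lower-energy chair = K/(K+1) = 99.4%.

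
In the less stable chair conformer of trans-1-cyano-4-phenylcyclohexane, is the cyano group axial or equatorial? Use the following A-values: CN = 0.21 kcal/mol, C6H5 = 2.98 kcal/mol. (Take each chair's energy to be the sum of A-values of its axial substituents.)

C1 and C4 have opposite parity, so for the trans isomer the two substituents are e,e in one chair and a,a in the other.
Chair I (cyano axial, phenyl axial): E = 3.19 kcal/mol.
Chair II (cyano equatorial, phenyl equatorial): E = 0.00 kcal/mol.
Chair I is the less stable (higher-energy) conformer, and in that chair the cyano group is axial.

axial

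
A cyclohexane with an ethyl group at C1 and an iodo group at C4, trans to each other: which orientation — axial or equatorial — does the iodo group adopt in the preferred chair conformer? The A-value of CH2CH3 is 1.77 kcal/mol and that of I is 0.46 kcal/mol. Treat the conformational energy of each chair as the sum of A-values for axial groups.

C1 and C4 have opposite parity, so for the trans isomer the two substituents are e,e in one chair and a,a in the other.
Chair I (ethyl axial, iodo axial): E = 2.23 kcal/mol.
Chair II (ethyl equatorial, iodo equatorial): E = 0.00 kcal/mol.
Chair II is the more stable (lower-energy) conformer, and in that chair the iodo group is equatorial.

equatorial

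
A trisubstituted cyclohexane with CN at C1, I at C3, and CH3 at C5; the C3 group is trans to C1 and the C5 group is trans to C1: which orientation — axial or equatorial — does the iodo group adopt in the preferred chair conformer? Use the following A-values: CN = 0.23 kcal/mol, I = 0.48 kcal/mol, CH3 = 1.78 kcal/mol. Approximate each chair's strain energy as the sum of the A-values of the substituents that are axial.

Chair I (cyano axial, iodo equatorial, methyl equatorial): E = 0.23 kcal/mol.
Chair II (cyano equatorial, iodo axial, methyl axial): E = 2.26 kcal/mol.
Chair I is the more stable (lower-energy) conformer, and in that chair the iodo group is equatorial.

equatorial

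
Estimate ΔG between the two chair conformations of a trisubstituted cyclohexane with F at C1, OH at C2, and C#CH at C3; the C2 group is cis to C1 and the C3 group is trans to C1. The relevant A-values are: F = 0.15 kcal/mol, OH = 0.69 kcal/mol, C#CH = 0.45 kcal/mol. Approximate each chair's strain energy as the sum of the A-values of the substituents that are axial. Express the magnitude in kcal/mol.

Chair I (fluoro axial, hydroxyl equatorial, ethynyl equatorial): E = 0.15 kcal/mol.
Chair II (fluoro equatorial, hydroxyl axial, ethynyl axial): E = 1.14 kcal/mol.
ΔE = 1.14 − 0.15 = 0.99 kcal/mol; chair I is more stable.

0.99 kcal/mol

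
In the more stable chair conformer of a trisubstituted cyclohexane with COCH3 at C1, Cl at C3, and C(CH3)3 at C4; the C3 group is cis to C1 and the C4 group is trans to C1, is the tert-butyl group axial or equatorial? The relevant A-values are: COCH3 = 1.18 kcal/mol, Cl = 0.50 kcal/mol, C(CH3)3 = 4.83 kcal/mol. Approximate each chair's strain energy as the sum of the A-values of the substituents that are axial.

equatorial

Chair I (acetyl axial, chloro axial, tert-butyl axial): E = 6.51 kcal/mol.
Chair II (acetyl equatorial, chloro equatorial, tert-butyl equatorial): E = 0.00 kcal/mol.
Chair II is the more stable (lower-energy) conformer, and in that chair the tert-butyl group is equatorial.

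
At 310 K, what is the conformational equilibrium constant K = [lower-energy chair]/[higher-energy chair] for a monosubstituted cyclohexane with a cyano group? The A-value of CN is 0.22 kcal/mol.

K ≈ 1.43

One chair has the cyano group axial (E = 0.22 kcal/mol) and the other has it equatorial (E = 0).
ΔG = 0.22 kcal/mol between the two chairs.
K = exp(ΔG/RT) with R = 1.987×10⁻³ kcal mol⁻¹ K⁻¹ and T = 310 K gives K ≈ 1.43.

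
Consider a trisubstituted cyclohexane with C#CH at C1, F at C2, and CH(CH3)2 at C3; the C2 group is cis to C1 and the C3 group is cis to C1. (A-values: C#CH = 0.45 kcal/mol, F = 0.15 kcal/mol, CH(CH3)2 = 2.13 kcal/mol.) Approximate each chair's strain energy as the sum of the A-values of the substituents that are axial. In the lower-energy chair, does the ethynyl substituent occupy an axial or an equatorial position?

Chair I (ethynyl axial, fluoro equatorial, isopropyl axial): E = 2.58 kcal/mol.
Chair II (ethynyl equatorial, fluoro axial, isopropyl equatorial): E = 0.15 kcal/mol.
Chair II is the more stable (lower-energy) conformer, and in that chair the ethynyl group is equatorial.

equatorial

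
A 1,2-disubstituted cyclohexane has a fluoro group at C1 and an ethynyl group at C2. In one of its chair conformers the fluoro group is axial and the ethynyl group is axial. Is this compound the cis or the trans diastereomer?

trans

C1 and C2 have opposite parity, so their axial bonds point in opposite directions.
With opposite-parity carbons, two substituents on the same face are one axial and one equatorial; opposite faces give both axial or both equatorial.
Here the groups are axial/axial → opposite face → trans.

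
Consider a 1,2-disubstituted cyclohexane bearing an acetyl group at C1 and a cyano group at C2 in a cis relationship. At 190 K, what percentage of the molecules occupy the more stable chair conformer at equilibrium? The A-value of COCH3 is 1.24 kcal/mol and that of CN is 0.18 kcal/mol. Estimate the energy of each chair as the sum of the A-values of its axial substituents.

94.3%

C1 and C2 have opposite parity, so for the cis isomer the two substituents are one axial and one equatorial in each chair.
Chair I (acetyl axial, cyano equatorial): E = 1.24 kcal/mol; chair II (acetyl equatorial, cyano axial): E = 0.18 kcal/mol.
ΔG = 1.06 kcal/mol between the two chairs.
K = exp(ΔG/RT) with R = 1.987×10⁻³ kcal mol⁻¹ K⁻¹ and T = 190 K gives K ≈ 16.6.
Fraction in the lower-energy chair = K/(K+1) = 94.3%.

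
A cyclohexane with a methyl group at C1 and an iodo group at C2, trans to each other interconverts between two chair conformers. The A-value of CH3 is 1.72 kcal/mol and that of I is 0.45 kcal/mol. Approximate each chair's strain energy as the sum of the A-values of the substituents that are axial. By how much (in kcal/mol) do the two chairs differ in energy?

C1 and C2 have opposite parity, so for the trans isomer the two substituents are e,e in one chair and a,a in the other.
Chair I (methyl axial, iodo axial): E = 2.17 kcal/mol.
Chair II (methyl equatorial, iodo equatorial): E = 0.00 kcal/mol.
ΔE = 2.17 − 0.00 = 2.17 kcal/mol; chair II is more stable.

2.17 kcal/mol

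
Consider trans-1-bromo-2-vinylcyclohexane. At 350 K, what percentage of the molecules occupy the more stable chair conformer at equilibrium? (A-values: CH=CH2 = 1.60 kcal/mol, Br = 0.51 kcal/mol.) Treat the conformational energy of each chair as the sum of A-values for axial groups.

95.4%

C1 and C2 have opposite parity, so for the trans isomer the two substituents are e,e in one chair and a,a in the other.
Chair I (vinyl axial, bromo axial): E = 2.11 kcal/mol; chair II (vinyl equatorial, bromo equatorial): E = 0.00 kcal/mol.
ΔG = 2.11 kcal/mol between the two chairs.
K = exp(ΔG/RT) with R = 1.987×10⁻³ kcal mol⁻¹ K⁻¹ and T = 350 K gives K ≈ 20.8.
Fraction in the lower-energy chair = K/(K+1) = 95.4%.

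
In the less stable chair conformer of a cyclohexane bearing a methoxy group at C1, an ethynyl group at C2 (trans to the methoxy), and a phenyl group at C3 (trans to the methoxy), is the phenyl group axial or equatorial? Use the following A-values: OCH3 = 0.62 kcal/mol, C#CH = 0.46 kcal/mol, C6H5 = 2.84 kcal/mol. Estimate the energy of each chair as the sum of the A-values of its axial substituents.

axial

Chair I (methoxy axial, ethynyl axial, phenyl equatorial): E = 1.08 kcal/mol.
Chair II (methoxy equatorial, ethynyl equatorial, phenyl axial): E = 2.84 kcal/mol.
Chair II is the less stable (higher-energy) conformer, and in that chair the phenyl group is axial.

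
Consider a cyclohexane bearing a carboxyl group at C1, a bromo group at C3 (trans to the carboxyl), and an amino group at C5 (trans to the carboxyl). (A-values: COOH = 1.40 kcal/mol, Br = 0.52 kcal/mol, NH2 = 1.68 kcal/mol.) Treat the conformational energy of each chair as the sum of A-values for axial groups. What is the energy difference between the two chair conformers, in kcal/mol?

0.80 kcal/mol

Chair I (carboxyl axial, bromo equatorial, amino equatorial): E = 1.40 kcal/mol.
Chair II (carboxyl equatorial, bromo axial, amino axial): E = 2.20 kcal/mol.
ΔE = 2.20 − 1.40 = 0.80 kcal/mol; chair I is more stable.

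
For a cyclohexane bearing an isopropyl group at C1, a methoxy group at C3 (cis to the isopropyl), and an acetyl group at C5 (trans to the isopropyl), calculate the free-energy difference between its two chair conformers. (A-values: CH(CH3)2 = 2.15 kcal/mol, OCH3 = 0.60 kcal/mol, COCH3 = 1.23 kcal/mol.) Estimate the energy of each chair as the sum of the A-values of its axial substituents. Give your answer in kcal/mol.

Chair I (isopropyl axial, methoxy axial, acetyl equatorial): E = 2.75 kcal/mol.
Chair II (isopropyl equatorial, methoxy equatorial, acetyl axial): E = 1.23 kcal/mol.
ΔE = 2.75 − 1.23 = 1.52 kcal/mol; chair II is more stable.

1.52 kcal/mol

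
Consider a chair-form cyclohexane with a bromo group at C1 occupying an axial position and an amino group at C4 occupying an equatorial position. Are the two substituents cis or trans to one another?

cis

C1 and C4 have opposite parity, so their axial bonds point in opposite directions.
With opposite-parity carbons, two substituents on the same face are one axial and one equatorial; opposite faces give both axial or both equatorial.
Here the groups are axial/equatorial → same face → cis.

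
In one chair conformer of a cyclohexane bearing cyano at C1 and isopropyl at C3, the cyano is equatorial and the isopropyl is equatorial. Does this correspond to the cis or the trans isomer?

C1 and C3 have the same parity, so their axial bonds point in the same direction.
With same-parity carbons, two substituents on the same face are both axial or both equatorial; opposite faces give one of each.
Here the groups are equatorial/equatorial → same face → cis.

cis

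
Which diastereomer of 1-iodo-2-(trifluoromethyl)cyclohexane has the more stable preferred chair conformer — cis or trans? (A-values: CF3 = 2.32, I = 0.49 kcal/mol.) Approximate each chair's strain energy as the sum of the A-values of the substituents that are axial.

At 1,2 positions (parity opposite): cis → (a,e or e,a); trans → (e,e or a,a).
Best chair for cis: E = 0.49 kcal/mol; best chair for trans: E = 0.00 kcal/mol.
The trans isomer is lower by 0.49 kcal/mol.

trans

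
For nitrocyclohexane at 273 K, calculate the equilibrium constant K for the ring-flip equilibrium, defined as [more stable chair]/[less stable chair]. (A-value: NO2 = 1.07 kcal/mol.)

One chair has the nitro group axial (E = 1.07 kcal/mol) and the other has it equatorial (E = 0).
ΔG = 1.07 kcal/mol between the two chairs.
K = exp(ΔG/RT) with R = 1.987×10⁻³ kcal mol⁻¹ K⁻¹ and T = 273 K gives K ≈ 7.19.

K ≈ 7.19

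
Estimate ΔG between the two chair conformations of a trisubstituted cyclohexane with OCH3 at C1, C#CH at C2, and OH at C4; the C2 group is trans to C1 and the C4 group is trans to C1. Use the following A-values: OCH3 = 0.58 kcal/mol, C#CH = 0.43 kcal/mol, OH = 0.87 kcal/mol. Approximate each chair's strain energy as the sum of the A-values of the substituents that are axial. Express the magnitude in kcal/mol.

1.88 kcal/mol

Chair I (methoxy axial, ethynyl axial, hydroxyl axial): E = 1.88 kcal/mol.
Chair II (methoxy equatorial, ethynyl equatorial, hydroxyl equatorial): E = 0.00 kcal/mol.
ΔE = 1.88 − 0.00 = 1.88 kcal/mol; chair II is more stable.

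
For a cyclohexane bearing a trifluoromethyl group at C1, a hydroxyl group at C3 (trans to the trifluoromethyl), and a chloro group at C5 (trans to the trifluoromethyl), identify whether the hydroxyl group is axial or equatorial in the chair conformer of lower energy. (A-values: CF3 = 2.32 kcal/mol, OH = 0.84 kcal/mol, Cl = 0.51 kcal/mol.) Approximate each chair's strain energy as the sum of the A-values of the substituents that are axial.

Chair I (trifluoromethyl axial, hydroxyl equatorial, chloro equatorial): E = 2.32 kcal/mol.
Chair II (trifluoromethyl equatorial, hydroxyl axial, chloro axial): E = 1.35 kcal/mol.
Chair II is the more stable (lower-energy) conformer, and in that chair the hydroxyl group is axial.

axial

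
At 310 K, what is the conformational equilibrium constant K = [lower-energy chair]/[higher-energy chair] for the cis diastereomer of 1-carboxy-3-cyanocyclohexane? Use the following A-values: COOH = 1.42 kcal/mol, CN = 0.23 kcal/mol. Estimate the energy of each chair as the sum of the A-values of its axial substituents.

K ≈ 14.6

C1 and C3 have the same parity, so for the cis isomer the two substituents are e,e in one chair and a,a in the other.
Chair I (carboxyl axial, cyano axial): E = 1.65 kcal/mol; chair II (carboxyl equatorial, cyano equatorial): E = 0.00 kcal/mol.
ΔG = 1.65 kcal/mol between the two chairs.
K = exp(ΔG/RT) with R = 1.987×10⁻³ kcal mol⁻¹ K⁻¹ and T = 310 K gives K ≈ 14.6.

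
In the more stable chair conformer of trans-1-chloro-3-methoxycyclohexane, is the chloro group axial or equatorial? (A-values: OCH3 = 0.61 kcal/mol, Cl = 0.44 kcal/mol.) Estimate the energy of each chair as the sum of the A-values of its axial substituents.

axial

C1 and C3 have the same parity, so for the trans isomer the two substituents are one axial and one equatorial in each chair.
Chair I (methoxy axial, chloro equatorial): E = 0.61 kcal/mol.
Chair II (methoxy equatorial, chloro axial): E = 0.44 kcal/mol.
Chair II is the more stable (lower-energy) conformer, and in that chair the chloro group is axial.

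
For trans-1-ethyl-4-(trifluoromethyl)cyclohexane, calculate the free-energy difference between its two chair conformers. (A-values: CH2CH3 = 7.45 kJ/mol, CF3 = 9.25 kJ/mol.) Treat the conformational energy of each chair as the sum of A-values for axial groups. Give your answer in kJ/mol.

C1 and C4 have opposite parity, so for the trans isomer the two substituents are e,e in one chair and a,a in the other.
Chair I (ethyl axial, trifluoromethyl axial): E = 16.70 kJ/mol.
Chair II (ethyl equatorial, trifluoromethyl equatorial): E = 0.00 kJ/mol.
ΔE = 16.70 − 0.00 = 16.70 kJ/mol; chair II is more stable.

16.70 kJ/mol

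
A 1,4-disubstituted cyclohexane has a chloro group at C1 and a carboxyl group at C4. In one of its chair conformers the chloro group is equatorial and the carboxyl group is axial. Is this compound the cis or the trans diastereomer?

cis

C1 and C4 have opposite parity, so their axial bonds point in opposite directions.
With opposite-parity carbons, two substituents on the same face are one axial and one equatorial; opposite faces give both axial or both equatorial.
Here the groups are equatorial/axial → same face → cis.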